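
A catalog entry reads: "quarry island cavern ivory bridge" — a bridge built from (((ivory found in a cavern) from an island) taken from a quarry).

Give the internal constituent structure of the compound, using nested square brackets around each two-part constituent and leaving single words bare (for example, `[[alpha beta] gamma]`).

Overall it is a kind of bridge; the modifier is "quarry island cavern ivory".
"quarry island cavern ivory" → head "ivory" (specifically "island cavern ivory"), modifier "quarry".
"island cavern ivory" → head "ivory" (specifically "cavern ivory"), modifier "island".
"cavern ivory" → head "ivory", modifier "cavern".
Assembled: [[quarry [island [cavern ivory]]] bridge].

[[quarry [island [cavern ivory]]] bridge]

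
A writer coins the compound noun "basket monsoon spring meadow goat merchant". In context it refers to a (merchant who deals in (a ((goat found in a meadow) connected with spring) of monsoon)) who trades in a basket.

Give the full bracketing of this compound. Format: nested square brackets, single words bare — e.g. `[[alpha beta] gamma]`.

[basket [[monsoon [spring [meadow goat]]] merchant]]

At the top level: head "merchant" (specifically "monsoon spring meadow goat merchant"); modifier "basket".
"monsoon spring meadow goat merchant" → head "merchant", modifier "monsoon spring meadow goat".
"monsoon spring meadow goat" → head "goat" (specifically "spring meadow goat"), modifier "monsoon".
"spring meadow goat" → head "goat" (specifically "meadow goat"), modifier "spring".
"meadow goat" → head "goat", modifier "meadow".
So the structure is [basket [[monsoon [spring [meadow goat]]] merchant]].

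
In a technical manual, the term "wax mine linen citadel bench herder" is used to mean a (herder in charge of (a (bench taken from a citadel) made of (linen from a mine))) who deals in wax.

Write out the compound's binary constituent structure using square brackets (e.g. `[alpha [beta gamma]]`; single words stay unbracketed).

Overall it is a kind of herder (specifically "mine linen citadel bench herder"); the modifier is "wax".
Inside "mine linen citadel bench herder": head "herder", modifier "mine linen citadel bench".
Inside "mine linen citadel bench": head "bench" (specifically "citadel bench"), modifier "mine linen".
Inside "mine linen": head "linen", modifier "mine".
Inside "citadel bench": head "bench", modifier "citadel".
So the structure is [wax [[[mine linen] [citadel bench]] herder]].

[wax [[[mine linen] [citadel bench]] herder]]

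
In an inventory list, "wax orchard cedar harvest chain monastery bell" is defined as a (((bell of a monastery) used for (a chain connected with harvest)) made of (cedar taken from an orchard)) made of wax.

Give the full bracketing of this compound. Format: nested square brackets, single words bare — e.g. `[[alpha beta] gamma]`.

[wax [[orchard cedar] [[harvest chain] [monastery bell]]]]

Overall it is a kind of bell (specifically "orchard cedar harvest chain monastery bell"); the modifier is "wax".
Within "orchard cedar harvest chain monastery bell", the head is "bell" (specifically "harvest chain monastery bell") and the modifier is "orchard cedar".
Within "orchard cedar", the head is "cedar" and the modifier is "orchard".
Within "harvest chain monastery bell", the head is "bell" (specifically "monastery bell") and the modifier is "harvest chain".
Within "harvest chain", the head is "chain" and the modifier is "harvest".
Within "monastery bell", the head is "bell" and the modifier is "monastery".
So the structure is [wax [[orchard cedar] [[harvest chain] [monastery bell]]]].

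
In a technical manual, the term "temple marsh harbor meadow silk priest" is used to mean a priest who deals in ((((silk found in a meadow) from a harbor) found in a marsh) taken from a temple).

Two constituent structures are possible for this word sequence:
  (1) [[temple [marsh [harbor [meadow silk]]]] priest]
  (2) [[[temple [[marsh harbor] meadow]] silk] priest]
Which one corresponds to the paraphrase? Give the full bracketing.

The paraphrase's head is the "priest" part ("priest"); its modifier is "temple marsh harbor meadow silk".
That top-level split, carried through the inner groups, gives [[temple [marsh [harbor [meadow silk]]]] priest].

[[temple [marsh [harbor [meadow silk]]]] priest]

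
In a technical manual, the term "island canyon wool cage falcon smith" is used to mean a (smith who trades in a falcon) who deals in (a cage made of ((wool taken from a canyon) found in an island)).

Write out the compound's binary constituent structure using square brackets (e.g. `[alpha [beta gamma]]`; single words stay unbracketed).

[[[island [canyon wool]] cage] [falcon smith]]

Overall it is a kind of smith (specifically "falcon smith"); the modifier is "island canyon wool cage".
Within "island canyon wool cage", the head is "cage" and the modifier is "island canyon wool".
Within "island canyon wool", the head is "wool" (specifically "canyon wool") and the modifier is "island".
Within "canyon wool", the head is "wool" and the modifier is "canyon".
Within "falcon smith", the head is "smith" and the modifier is "falcon".
So the structure is [[[island [canyon wool]] cage] [falcon smith]].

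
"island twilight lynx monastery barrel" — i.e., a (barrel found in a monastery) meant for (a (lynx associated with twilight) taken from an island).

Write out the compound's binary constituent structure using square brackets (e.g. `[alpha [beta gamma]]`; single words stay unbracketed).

[[island [twilight lynx]] [monastery barrel]]

Overall it is a kind of barrel (specifically "monastery barrel"); the modifier is "island twilight lynx".
Inside "island twilight lynx": head "lynx" (specifically "twilight lynx"), modifier "island".
Inside "twilight lynx": head "lynx", modifier "twilight".
Inside "monastery barrel": head "barrel", modifier "monastery".
So the structure is [[island [twilight lynx]] [monastery barrel]].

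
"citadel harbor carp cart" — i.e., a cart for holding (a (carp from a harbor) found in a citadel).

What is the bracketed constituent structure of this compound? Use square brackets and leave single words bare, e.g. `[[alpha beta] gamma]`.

[[citadel [harbor carp]] cart]

Overall it is a kind of cart; the modifier is "citadel harbor carp".
"citadel harbor carp" → head "carp" (specifically "harbor carp"), modifier "citadel".
"harbor carp" → head "carp", modifier "harbor".
So the structure is [[citadel [harbor carp]] cart].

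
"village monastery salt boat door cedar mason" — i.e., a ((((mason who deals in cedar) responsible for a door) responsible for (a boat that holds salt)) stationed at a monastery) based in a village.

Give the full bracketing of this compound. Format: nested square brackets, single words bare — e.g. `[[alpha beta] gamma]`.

Whole compound: head "mason" (specifically "monastery salt boat door cedar mason"), modifier "village".
Within "monastery salt boat door cedar mason", the head is "mason" (specifically "salt boat door cedar mason") and the modifier is "monastery".
Within "salt boat door cedar mason", the head is "mason" (specifically "door cedar mason") and the modifier is "salt boat".
Within "salt boat", the head is "boat" and the modifier is "salt".
Within "door cedar mason", the head is "mason" (specifically "cedar mason") and the modifier is "door".
Within "cedar mason", the head is "mason" and the modifier is "cedar".
Assembled: [village [monastery [[salt boat] [door [cedar mason]]]]].

[village [monastery [[salt boat] [door [cedar mason]]]]]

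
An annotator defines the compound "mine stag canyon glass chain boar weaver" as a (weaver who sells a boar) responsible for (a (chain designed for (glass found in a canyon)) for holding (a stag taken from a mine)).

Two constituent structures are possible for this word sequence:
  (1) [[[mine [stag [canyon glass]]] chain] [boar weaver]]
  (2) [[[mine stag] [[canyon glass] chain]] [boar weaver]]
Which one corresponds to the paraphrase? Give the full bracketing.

[[[mine stag] [[canyon glass] chain]] [boar weaver]]

The paraphrase's head is the "weaver" part ("boar weaver"); its modifier is "mine stag canyon glass chain".
That top-level split, carried through the inner groups, gives [[[mine stag] [[canyon glass] chain]] [boar weaver]].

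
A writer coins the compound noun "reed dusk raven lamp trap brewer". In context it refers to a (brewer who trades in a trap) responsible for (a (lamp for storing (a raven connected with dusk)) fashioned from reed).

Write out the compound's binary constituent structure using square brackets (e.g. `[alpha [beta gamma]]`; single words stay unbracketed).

The outermost head in the paraphrase is "brewer" (specifically "trap brewer"), modified by "reed dusk raven lamp".
Within "reed dusk raven lamp", the head is "lamp" (specifically "dusk raven lamp") and the modifier is "reed".
Within "dusk raven lamp", the head is "lamp" and the modifier is "dusk raven".
Within "dusk raven", the head is "raven" and the modifier is "dusk".
Within "trap brewer", the head is "brewer" and the modifier is "trap".
So the structure is [[reed [[dusk raven] lamp]] [trap brewer]].

[[reed [[dusk raven] lamp]] [trap brewer]]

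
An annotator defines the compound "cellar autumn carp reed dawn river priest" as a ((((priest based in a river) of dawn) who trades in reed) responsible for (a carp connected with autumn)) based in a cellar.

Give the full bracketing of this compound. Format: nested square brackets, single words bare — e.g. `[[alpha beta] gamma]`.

[cellar [[autumn carp] [reed [dawn [river priest]]]]]

At the top level: head "priest" (specifically "autumn carp reed dawn river priest"); modifier "cellar".
"autumn carp reed dawn river priest" → head "priest" (specifically "reed dawn river priest"), modifier "autumn carp".
"autumn carp" → head "carp", modifier "autumn".
"reed dawn river priest" → head "priest" (specifically "dawn river priest"), modifier "reed".
"dawn river priest" → head "priest" (specifically "river priest"), modifier "dawn".
"river priest" → head "priest", modifier "river".
So the structure is [cellar [[autumn carp] [reed [dawn [river priest]]]]].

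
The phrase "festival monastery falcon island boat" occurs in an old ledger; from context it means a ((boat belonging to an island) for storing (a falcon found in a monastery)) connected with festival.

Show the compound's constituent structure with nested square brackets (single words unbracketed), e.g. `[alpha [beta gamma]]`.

[festival [[monastery falcon] [island boat]]]

At the top level: head "boat" (specifically "monastery falcon island boat"); modifier "festival".
Inside "monastery falcon island boat": head "boat" (specifically "island boat"), modifier "monastery falcon".
Inside "monastery falcon": head "falcon", modifier "monastery".
Inside "island boat": head "boat", modifier "island".
Putting it together: [festival [[monastery falcon] [island boat]]].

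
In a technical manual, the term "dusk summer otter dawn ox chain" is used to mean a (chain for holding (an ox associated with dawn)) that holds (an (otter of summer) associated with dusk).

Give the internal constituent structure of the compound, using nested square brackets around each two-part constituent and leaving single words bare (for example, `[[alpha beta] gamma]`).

Overall it is a kind of chain (specifically "dawn ox chain"); the modifier is "dusk summer otter".
Within "dusk summer otter", the head is "otter" (specifically "summer otter") and the modifier is "dusk".
Within "summer otter", the head is "otter" and the modifier is "summer".
Within "dawn ox chain", the head is "chain" and the modifier is "dawn ox".
Within "dawn ox", the head is "ox" and the modifier is "dawn".
Assembled: [[dusk [summer otter]] [[dawn ox] chain]].

[[dusk [summer otter]] [[dawn ox] chain]]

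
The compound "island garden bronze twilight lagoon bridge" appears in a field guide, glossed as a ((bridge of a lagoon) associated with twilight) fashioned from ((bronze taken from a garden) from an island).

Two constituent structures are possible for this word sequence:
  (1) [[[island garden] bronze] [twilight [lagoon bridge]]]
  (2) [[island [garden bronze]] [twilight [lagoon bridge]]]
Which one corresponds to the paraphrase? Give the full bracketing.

The paraphrase's head is the "bridge" part ("twilight lagoon bridge"); its modifier is "island garden bronze".
That top-level split, carried through the inner groups, gives [[island [garden bronze]] [twilight [lagoon bridge]]].

[[island [garden bronze]] [twilight [lagoon bridge]]]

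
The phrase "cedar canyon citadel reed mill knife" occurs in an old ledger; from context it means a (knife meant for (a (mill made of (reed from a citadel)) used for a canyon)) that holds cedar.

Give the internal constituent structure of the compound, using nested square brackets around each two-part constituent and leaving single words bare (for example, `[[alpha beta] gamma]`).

[cedar [[canyon [[citadel reed] mill]] knife]]

Whole compound: head "knife" (specifically "canyon citadel reed mill knife"), modifier "cedar".
Inside "canyon citadel reed mill knife": head "knife", modifier "canyon citadel reed mill".
Inside "canyon citadel reed mill": head "mill" (specifically "citadel reed mill"), modifier "canyon".
Inside "citadel reed mill": head "mill", modifier "citadel reed".
Inside "citadel reed": head "reed", modifier "citadel".
Assembled: [cedar [[canyon [[citadel reed] mill]] knife]].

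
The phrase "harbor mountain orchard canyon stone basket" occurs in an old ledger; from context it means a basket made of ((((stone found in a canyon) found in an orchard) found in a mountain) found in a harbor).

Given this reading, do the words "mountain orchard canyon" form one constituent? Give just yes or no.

The top-level split is [harbor mountain orchard canyon stone] [basket]; the full structure is [[harbor [mountain [orchard [canyon stone]]]] basket].
"mountain orchard canyon" straddles a constituent boundary, so it is not a single unit.

no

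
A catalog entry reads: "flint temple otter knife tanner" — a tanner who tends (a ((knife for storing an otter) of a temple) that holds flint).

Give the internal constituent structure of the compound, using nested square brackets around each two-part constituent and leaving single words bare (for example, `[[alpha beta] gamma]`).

[[flint [temple [otter knife]]] tanner]

Whole compound: head "tanner", modifier "flint temple otter knife".
Within "flint temple otter knife", the head is "knife" (specifically "temple otter knife") and the modifier is "flint".
Within "temple otter knife", the head is "knife" (specifically "otter knife") and the modifier is "temple".
Within "otter knife", the head is "knife" and the modifier is "otter".
So the structure is [[flint [temple [otter knife]]] tanner].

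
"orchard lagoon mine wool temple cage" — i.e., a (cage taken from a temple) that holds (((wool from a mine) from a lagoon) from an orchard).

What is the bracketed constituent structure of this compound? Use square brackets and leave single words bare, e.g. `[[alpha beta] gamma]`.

Overall it is a kind of cage (specifically "temple cage"); the modifier is "orchard lagoon mine wool".
Within "orchard lagoon mine wool", the head is "wool" (specifically "lagoon mine wool") and the modifier is "orchard".
Within "lagoon mine wool", the head is "wool" (specifically "mine wool") and the modifier is "lagoon".
Within "mine wool", the head is "wool" and the modifier is "mine".
Within "temple cage", the head is "cage" and the modifier is "temple".
Assembled: [[orchard [lagoon [mine wool]]] [temple cage]].

[[orchard [lagoon [mine wool]]] [temple cage]]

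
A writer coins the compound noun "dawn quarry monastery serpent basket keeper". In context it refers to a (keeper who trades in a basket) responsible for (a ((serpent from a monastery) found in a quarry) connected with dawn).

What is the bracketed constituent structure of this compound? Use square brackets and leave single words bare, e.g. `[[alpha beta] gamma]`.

[[dawn [quarry [monastery serpent]]] [basket keeper]]

Overall it is a kind of keeper (specifically "basket keeper"); the modifier is "dawn quarry monastery serpent".
"dawn quarry monastery serpent" → head "serpent" (specifically "quarry monastery serpent"), modifier "dawn".
"quarry monastery serpent" → head "serpent" (specifically "monastery serpent"), modifier "quarry".
"monastery serpent" → head "serpent", modifier "monastery".
"basket keeper" → head "keeper", modifier "basket".
Assembled: [[dawn [quarry [monastery serpent]]] [basket keeper]].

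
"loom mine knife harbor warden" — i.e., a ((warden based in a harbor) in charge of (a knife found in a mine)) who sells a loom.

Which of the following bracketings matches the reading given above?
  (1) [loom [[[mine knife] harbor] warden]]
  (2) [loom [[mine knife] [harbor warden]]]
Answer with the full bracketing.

[loom [[mine knife] [harbor warden]]]

The paraphrase's head is the "warden" part ("mine knife harbor warden"); its modifier is "loom".
That top-level split, carried through the inner groups, gives [loom [[mine knife] [harbor warden]]].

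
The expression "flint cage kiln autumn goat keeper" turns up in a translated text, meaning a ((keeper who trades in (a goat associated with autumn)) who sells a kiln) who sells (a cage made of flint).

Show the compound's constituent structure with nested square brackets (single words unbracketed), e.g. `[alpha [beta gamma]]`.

[[flint cage] [kiln [[autumn goat] keeper]]]

Whole compound: head "keeper" (specifically "kiln autumn goat keeper"), modifier "flint cage".
"flint cage" → head "cage", modifier "flint".
"kiln autumn goat keeper" → head "keeper" (specifically "autumn goat keeper"), modifier "kiln".
"autumn goat keeper" → head "keeper", modifier "autumn goat".
"autumn goat" → head "goat", modifier "autumn".
Assembled: [[flint cage] [kiln [[autumn goat] keeper]]].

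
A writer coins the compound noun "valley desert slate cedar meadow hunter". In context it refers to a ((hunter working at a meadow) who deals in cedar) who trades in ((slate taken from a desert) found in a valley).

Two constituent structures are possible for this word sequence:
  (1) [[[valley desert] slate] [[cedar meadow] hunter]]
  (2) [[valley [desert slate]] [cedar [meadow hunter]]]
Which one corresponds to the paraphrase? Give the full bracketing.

The paraphrase's head is the "hunter" part ("cedar meadow hunter"); its modifier is "valley desert slate".
That top-level split, carried through the inner groups, gives [[valley [desert slate]] [cedar [meadow hunter]]].

[[valley [desert slate]] [cedar [meadow hunter]]]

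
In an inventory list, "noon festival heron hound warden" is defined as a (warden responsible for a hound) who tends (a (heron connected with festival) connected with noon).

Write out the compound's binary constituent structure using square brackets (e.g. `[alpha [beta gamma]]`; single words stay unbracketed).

Overall it is a kind of warden (specifically "hound warden"); the modifier is "noon festival heron".
"noon festival heron" → head "heron" (specifically "festival heron"), modifier "noon".
"festival heron" → head "heron", modifier "festival".
"hound warden" → head "warden", modifier "hound".
Putting it together: [[noon [festival heron]] [hound warden]].

[[noon [festival heron]] [hound warden]]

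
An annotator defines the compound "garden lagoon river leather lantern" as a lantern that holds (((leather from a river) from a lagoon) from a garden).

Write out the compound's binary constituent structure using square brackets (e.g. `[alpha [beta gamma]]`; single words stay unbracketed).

[[garden [lagoon [river leather]]] lantern]

At the top level: head "lantern"; modifier "garden lagoon river leather".
Within "garden lagoon river leather", the head is "leather" (specifically "lagoon river leather") and the modifier is "garden".
Within "lagoon river leather", the head is "leather" (specifically "river leather") and the modifier is "lagoon".
Within "river leather", the head is "leather" and the modifier is "river".
Assembled: [[garden [lagoon [river leather]]] lantern].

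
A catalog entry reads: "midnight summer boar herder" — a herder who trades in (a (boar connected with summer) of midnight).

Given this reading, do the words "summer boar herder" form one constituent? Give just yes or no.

no

The top-level split is [midnight summer boar] [herder]; the full structure is [[midnight [summer boar]] herder].
"summer boar herder" straddles a constituent boundary, so it is not a single unit.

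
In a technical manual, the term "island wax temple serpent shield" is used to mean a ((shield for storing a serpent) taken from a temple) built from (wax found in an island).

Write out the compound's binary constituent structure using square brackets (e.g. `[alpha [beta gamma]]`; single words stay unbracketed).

Overall it is a kind of shield (specifically "temple serpent shield"); the modifier is "island wax".
Inside "island wax": head "wax", modifier "island".
Inside "temple serpent shield": head "shield" (specifically "serpent shield"), modifier "temple".
Inside "serpent shield": head "shield", modifier "serpent".
Putting it together: [[island wax] [temple [serpent shield]]].

[[island wax] [temple [serpent shield]]]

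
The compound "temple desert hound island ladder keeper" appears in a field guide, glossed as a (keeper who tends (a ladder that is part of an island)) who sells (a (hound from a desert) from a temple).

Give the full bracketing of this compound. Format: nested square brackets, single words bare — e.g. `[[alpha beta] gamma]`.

[[temple [desert hound]] [[island ladder] keeper]]

At the top level: head "keeper" (specifically "island ladder keeper"); modifier "temple desert hound".
Within "temple desert hound", the head is "hound" (specifically "desert hound") and the modifier is "temple".
Within "desert hound", the head is "hound" and the modifier is "desert".
Within "island ladder keeper", the head is "keeper" and the modifier is "island ladder".
Within "island ladder", the head is "ladder" and the modifier is "island".
Putting it together: [[temple [desert hound]] [[island ladder] keeper]].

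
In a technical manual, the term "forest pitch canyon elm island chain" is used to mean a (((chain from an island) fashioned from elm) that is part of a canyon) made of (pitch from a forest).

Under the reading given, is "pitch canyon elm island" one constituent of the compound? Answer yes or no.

The top-level split is [forest pitch] [canyon elm island chain]; the full structure is [[forest pitch] [canyon [elm [island chain]]]].
"pitch canyon elm island" straddles a constituent boundary, so it is not a single unit.

no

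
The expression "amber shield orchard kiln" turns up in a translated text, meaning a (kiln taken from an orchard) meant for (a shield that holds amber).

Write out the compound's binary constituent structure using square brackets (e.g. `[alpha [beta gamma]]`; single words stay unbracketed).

[[amber shield] [orchard kiln]]

At the top level: head "kiln" (specifically "orchard kiln"); modifier "amber shield".
Inside "amber shield": head "shield", modifier "amber".
Inside "orchard kiln": head "kiln", modifier "orchard".
Putting it together: [[amber shield] [orchard kiln]].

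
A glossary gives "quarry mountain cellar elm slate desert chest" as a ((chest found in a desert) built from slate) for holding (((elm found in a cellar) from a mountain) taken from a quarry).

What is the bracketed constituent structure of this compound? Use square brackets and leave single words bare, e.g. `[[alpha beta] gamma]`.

[[quarry [mountain [cellar elm]]] [slate [desert chest]]]

Whole compound: head "chest" (specifically "slate desert chest"), modifier "quarry mountain cellar elm".
Inside "quarry mountain cellar elm": head "elm" (specifically "mountain cellar elm"), modifier "quarry".
Inside "mountain cellar elm": head "elm" (specifically "cellar elm"), modifier "mountain".
Inside "cellar elm": head "elm", modifier "cellar".
Inside "slate desert chest": head "chest" (specifically "desert chest"), modifier "slate".
Inside "desert chest": head "chest", modifier "desert".
So the structure is [[quarry [mountain [cellar elm]]] [slate [desert chest]]].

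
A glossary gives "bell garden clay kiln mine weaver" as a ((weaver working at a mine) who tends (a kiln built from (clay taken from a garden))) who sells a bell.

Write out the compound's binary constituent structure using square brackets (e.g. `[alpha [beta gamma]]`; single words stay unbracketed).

[bell [[[garden clay] kiln] [mine weaver]]]

Overall it is a kind of weaver (specifically "garden clay kiln mine weaver"); the modifier is "bell".
Within "garden clay kiln mine weaver", the head is "weaver" (specifically "mine weaver") and the modifier is "garden clay kiln".
Within "garden clay kiln", the head is "kiln" and the modifier is "garden clay".
Within "garden clay", the head is "clay" and the modifier is "garden".
Within "mine weaver", the head is "weaver" and the modifier is "mine".
Putting it together: [bell [[[garden clay] kiln] [mine weaver]]].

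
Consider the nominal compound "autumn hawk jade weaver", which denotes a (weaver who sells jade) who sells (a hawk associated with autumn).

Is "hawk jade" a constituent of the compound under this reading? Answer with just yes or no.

The top-level split is [autumn hawk] [jade weaver]; the full structure is [[autumn hawk] [jade weaver]].
"hawk jade" straddles a constituent boundary, so it is not a single unit.

no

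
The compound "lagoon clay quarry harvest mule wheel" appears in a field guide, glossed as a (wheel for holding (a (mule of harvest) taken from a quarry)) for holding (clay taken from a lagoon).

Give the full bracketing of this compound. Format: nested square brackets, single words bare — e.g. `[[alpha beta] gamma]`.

[[lagoon clay] [[quarry [harvest mule]] wheel]]

Overall it is a kind of wheel (specifically "quarry harvest mule wheel"); the modifier is "lagoon clay".
Within "lagoon clay", the head is "clay" and the modifier is "lagoon".
Within "quarry harvest mule wheel", the head is "wheel" and the modifier is "quarry harvest mule".
Within "quarry harvest mule", the head is "mule" (specifically "harvest mule") and the modifier is "quarry".
Within "harvest mule", the head is "mule" and the modifier is "harvest".
So the structure is [[lagoon clay] [[quarry [harvest mule]] wheel]].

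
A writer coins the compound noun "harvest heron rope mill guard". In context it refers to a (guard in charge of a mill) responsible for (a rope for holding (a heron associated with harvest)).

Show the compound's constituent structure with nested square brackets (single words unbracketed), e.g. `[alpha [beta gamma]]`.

[[[harvest heron] rope] [mill guard]]

Overall it is a kind of guard (specifically "mill guard"); the modifier is "harvest heron rope".
Within "harvest heron rope", the head is "rope" and the modifier is "harvest heron".
Within "harvest heron", the head is "heron" and the modifier is "harvest".
Within "mill guard", the head is "guard" and the modifier is "mill".
Putting it together: [[[harvest heron] rope] [mill guard]].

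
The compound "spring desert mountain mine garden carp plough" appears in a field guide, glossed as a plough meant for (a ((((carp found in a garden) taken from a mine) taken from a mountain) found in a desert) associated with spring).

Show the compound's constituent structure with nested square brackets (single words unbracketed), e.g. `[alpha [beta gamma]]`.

[[spring [desert [mountain [mine [garden carp]]]]] plough]

At the top level: head "plough"; modifier "spring desert mountain mine garden carp".
Within "spring desert mountain mine garden carp", the head is "carp" (specifically "desert mountain mine garden carp") and the modifier is "spring".
Within "desert mountain mine garden carp", the head is "carp" (specifically "mountain mine garden carp") and the modifier is "desert".
Within "mountain mine garden carp", the head is "carp" (specifically "mine garden carp") and the modifier is "mountain".
Within "mine garden carp", the head is "carp" (specifically "garden carp") and the modifier is "mine".
Within "garden carp", the head is "carp" and the modifier is "garden".
So the structure is [[spring [desert [mountain [mine [garden carp]]]]] plough].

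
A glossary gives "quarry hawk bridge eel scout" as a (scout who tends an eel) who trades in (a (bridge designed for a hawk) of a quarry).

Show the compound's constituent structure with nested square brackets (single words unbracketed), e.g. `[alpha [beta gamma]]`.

[[quarry [hawk bridge]] [eel scout]]

At the top level: head "scout" (specifically "eel scout"); modifier "quarry hawk bridge".
"quarry hawk bridge" → head "bridge" (specifically "hawk bridge"), modifier "quarry".
"hawk bridge" → head "bridge", modifier "hawk".
"eel scout" → head "scout", modifier "eel".
Putting it together: [[quarry [hawk bridge]] [eel scout]].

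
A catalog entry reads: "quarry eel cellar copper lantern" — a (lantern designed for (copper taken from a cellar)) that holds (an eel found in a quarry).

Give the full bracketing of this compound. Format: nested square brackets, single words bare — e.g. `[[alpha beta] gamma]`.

[[quarry eel] [[cellar copper] lantern]]

At the top level: head "lantern" (specifically "cellar copper lantern"); modifier "quarry eel".
Inside "quarry eel": head "eel", modifier "quarry".
Inside "cellar copper lantern": head "lantern", modifier "cellar copper".
Inside "cellar copper": head "copper", modifier "cellar".
So the structure is [[quarry eel] [[cellar copper] lantern]].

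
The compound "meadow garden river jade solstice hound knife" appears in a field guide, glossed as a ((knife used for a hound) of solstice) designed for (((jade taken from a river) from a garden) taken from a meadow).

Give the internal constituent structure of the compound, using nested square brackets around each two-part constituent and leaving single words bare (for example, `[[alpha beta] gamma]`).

[[meadow [garden [river jade]]] [solstice [hound knife]]]

Overall it is a kind of knife (specifically "solstice hound knife"); the modifier is "meadow garden river jade".
"meadow garden river jade" → head "jade" (specifically "garden river jade"), modifier "meadow".
"garden river jade" → head "jade" (specifically "river jade"), modifier "garden".
"river jade" → head "jade", modifier "river".
"solstice hound knife" → head "knife" (specifically "hound knife"), modifier "solstice".
"hound knife" → head "knife", modifier "hound".
Assembled: [[meadow [garden [river jade]]] [solstice [hound knife]]].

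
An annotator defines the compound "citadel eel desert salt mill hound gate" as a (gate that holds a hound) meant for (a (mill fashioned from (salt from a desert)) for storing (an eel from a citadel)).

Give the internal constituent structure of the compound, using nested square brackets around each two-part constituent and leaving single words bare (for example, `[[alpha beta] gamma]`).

[[[citadel eel] [[desert salt] mill]] [hound gate]]

At the top level: head "gate" (specifically "hound gate"); modifier "citadel eel desert salt mill".
"citadel eel desert salt mill" → head "mill" (specifically "desert salt mill"), modifier "citadel eel".
"citadel eel" → head "eel", modifier "citadel".
"desert salt mill" → head "mill", modifier "desert salt".
"desert salt" → head "salt", modifier "desert".
"hound gate" → head "gate", modifier "hound".
So the structure is [[[citadel eel] [[desert salt] mill]] [hound gate]].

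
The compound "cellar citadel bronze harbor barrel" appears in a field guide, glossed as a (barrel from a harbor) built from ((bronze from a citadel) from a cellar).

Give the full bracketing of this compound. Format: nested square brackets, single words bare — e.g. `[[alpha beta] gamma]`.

[[cellar [citadel bronze]] [harbor barrel]]

The outermost head in the paraphrase is "barrel" (specifically "harbor barrel"), modified by "cellar citadel bronze".
Inside "cellar citadel bronze": head "bronze" (specifically "citadel bronze"), modifier "cellar".
Inside "citadel bronze": head "bronze", modifier "citadel".
Inside "harbor barrel": head "barrel", modifier "harbor".
So the structure is [[cellar [citadel bronze]] [harbor barrel]].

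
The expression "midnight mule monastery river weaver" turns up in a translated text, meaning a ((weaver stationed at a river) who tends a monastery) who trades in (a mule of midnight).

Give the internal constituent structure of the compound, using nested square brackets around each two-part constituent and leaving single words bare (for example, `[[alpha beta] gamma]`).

[[midnight mule] [monastery [river weaver]]]

The outermost head in the paraphrase is "weaver" (specifically "monastery river weaver"), modified by "midnight mule".
Inside "midnight mule": head "mule", modifier "midnight".
Inside "monastery river weaver": head "weaver" (specifically "river weaver"), modifier "monastery".
Inside "river weaver": head "weaver", modifier "river".
So the structure is [[midnight mule] [monastery [river weaver]]].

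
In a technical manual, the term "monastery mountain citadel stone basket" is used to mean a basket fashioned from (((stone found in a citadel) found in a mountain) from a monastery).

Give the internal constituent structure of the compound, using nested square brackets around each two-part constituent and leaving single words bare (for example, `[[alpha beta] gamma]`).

[[monastery [mountain [citadel stone]]] basket]

Whole compound: head "basket", modifier "monastery mountain citadel stone".
Inside "monastery mountain citadel stone": head "stone" (specifically "mountain citadel stone"), modifier "monastery".
Inside "mountain citadel stone": head "stone" (specifically "citadel stone"), modifier "mountain".
Inside "citadel stone": head "stone", modifier "citadel".
Assembled: [[monastery [mountain [citadel stone]]] basket].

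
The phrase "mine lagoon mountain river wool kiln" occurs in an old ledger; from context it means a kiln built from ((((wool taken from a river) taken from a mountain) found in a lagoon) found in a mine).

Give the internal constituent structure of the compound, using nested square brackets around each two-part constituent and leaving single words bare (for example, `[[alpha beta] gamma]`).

Overall it is a kind of kiln; the modifier is "mine lagoon mountain river wool".
Within "mine lagoon mountain river wool", the head is "wool" (specifically "lagoon mountain river wool") and the modifier is "mine".
Within "lagoon mountain river wool", the head is "wool" (specifically "mountain river wool") and the modifier is "lagoon".
Within "mountain river wool", the head is "wool" (specifically "river wool") and the modifier is "mountain".
Within "river wool", the head is "wool" and the modifier is "river".
So the structure is [[mine [lagoon [mountain [river wool]]]] kiln].

[[mine [lagoon [mountain [river wool]]]] kiln]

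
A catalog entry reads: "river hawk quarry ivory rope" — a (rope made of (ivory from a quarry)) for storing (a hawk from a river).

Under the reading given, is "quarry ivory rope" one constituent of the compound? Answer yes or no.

yes

The paraphrase groups the words so that "quarry ivory rope" is one unit: it corresponds to a single parenthesized sub-phrase.
The full structure is [[river hawk] [[quarry ivory] rope]], in which [quarry ivory rope] is a constituent.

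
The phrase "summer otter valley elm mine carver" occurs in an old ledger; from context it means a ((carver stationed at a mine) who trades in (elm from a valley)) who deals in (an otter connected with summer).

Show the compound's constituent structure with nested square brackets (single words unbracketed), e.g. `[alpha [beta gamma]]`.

Overall it is a kind of carver (specifically "valley elm mine carver"); the modifier is "summer otter".
Within "summer otter", the head is "otter" and the modifier is "summer".
Within "valley elm mine carver", the head is "carver" (specifically "mine carver") and the modifier is "valley elm".
Within "valley elm", the head is "elm" and the modifier is "valley".
Within "mine carver", the head is "carver" and the modifier is "mine".
So the structure is [[summer otter] [[valley elm] [mine carver]]].

[[summer otter] [[valley elm] [mine carver]]]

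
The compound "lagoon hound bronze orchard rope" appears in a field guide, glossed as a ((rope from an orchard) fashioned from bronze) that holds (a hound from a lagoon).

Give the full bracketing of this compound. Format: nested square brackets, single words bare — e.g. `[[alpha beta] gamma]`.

[[lagoon hound] [bronze [orchard rope]]]

At the top level: head "rope" (specifically "bronze orchard rope"); modifier "lagoon hound".
Inside "lagoon hound": head "hound", modifier "lagoon".
Inside "bronze orchard rope": head "rope" (specifically "orchard rope"), modifier "bronze".
Inside "orchard rope": head "rope", modifier "orchard".
Putting it together: [[lagoon hound] [bronze [orchard rope]]].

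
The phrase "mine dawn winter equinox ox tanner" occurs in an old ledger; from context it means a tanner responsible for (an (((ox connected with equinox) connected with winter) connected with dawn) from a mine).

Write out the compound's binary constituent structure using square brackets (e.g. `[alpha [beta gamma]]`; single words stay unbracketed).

[[mine [dawn [winter [equinox ox]]]] tanner]

The outermost head in the paraphrase is "tanner", modified by "mine dawn winter equinox ox".
"mine dawn winter equinox ox" → head "ox" (specifically "dawn winter equinox ox"), modifier "mine".
"dawn winter equinox ox" → head "ox" (specifically "winter equinox ox"), modifier "dawn".
"winter equinox ox" → head "ox" (specifically "equinox ox"), modifier "winter".
"equinox ox" → head "ox", modifier "equinox".
Putting it together: [[mine [dawn [winter [equinox ox]]]] tanner].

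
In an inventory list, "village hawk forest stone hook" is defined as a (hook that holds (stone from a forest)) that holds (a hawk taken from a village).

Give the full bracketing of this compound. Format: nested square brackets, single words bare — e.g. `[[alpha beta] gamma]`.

At the top level: head "hook" (specifically "forest stone hook"); modifier "village hawk".
Within "village hawk", the head is "hawk" and the modifier is "village".
Within "forest stone hook", the head is "hook" and the modifier is "forest stone".
Within "forest stone", the head is "stone" and the modifier is "forest".
So the structure is [[village hawk] [[forest stone] hook]].

[[village hawk] [[forest stone] hook]]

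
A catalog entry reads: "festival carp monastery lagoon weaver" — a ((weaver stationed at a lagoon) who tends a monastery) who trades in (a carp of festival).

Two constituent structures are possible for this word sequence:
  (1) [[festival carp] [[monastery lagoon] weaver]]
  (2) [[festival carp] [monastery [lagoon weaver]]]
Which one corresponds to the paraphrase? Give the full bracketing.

The paraphrase's head is the "weaver" part ("monastery lagoon weaver"); its modifier is "festival carp".
That top-level split, carried through the inner groups, gives [[festival carp] [monastery [lagoon weaver]]].

[[festival carp] [monastery [lagoon weaver]]]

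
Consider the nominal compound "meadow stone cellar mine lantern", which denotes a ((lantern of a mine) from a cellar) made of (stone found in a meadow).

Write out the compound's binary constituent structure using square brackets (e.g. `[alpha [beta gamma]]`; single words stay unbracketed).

[[meadow stone] [cellar [mine lantern]]]

Overall it is a kind of lantern (specifically "cellar mine lantern"); the modifier is "meadow stone".
Inside "meadow stone": head "stone", modifier "meadow".
Inside "cellar mine lantern": head "lantern" (specifically "mine lantern"), modifier "cellar".
Inside "mine lantern": head "lantern", modifier "mine".
Putting it together: [[meadow stone] [cellar [mine lantern]]].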